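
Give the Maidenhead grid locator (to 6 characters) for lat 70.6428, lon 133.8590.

PQ60wp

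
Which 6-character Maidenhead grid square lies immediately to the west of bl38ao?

Longitude subsquare a = 0; −1 → -1, wraps to 23 = x, carry into square.
Longitude square 3; −1 → 2.
The latitude characters are unchanged.

BL28xo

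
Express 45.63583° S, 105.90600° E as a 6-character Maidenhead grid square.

OE24wi

Offset from 180°W / 90°S: lon 285.9060°, lat 44.3642°.
Field: lon ⌊285.9060/20⌋ = 14 → O; lat ⌊44.3642/10⌋ = 4 → E.
Square: lon ⌊5.9060/2⌋ = 2; lat ⌊4.3642/1⌋ = 4.
Subsquare: lon ⌊1.9060/0.0833333⌋ = 22 → w; lat ⌊0.3642/0.0416667⌋ = 8 → i.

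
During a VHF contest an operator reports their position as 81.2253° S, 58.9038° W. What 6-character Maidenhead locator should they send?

Shift to the Maidenhead origin (180°W, 90°S): lon 121.0962, lat 8.7747.
Field (20°×10°, letters A–R): lon ⌊121.0962/20⌋ = 6 → G; lat ⌊8.7747/10⌋ = 0 → A.
Square (2°×1°, digits 0–9): lon ⌊1.0962/2⌋ = 0; lat ⌊8.7747/1⌋ = 8.
Subsquare (5′×2.5′, letters a–x): lon ⌊1.0962/0.0833333⌋ = 13 → n; lat ⌊0.7747/0.0416667⌋ = 18 → s.

GA08ns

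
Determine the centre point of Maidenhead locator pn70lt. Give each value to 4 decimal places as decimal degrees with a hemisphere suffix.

40.8125° N, 134.9583° E

Field P=15, N=13: +15·20° lon, +13·10° lat → SW at lon 120°, lat 40°.
Square 7, 0: +7·2° lon, +0·1° lat → SW at lon 134°, lat 40°.
Subsquare l=11, t=19: +11·0.0833333° lon, +19·0.0416667° lat → SW at lon 134.917°, lat 40.7917°.
Cell spans 0.0833333° lon × 0.0416667° lat. Centre is SW corner plus half of each.
latitude 40.8125° N, longitude 134.9583° E.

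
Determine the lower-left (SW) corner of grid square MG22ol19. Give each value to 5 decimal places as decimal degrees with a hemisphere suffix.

27.50417° S, 65.17500° E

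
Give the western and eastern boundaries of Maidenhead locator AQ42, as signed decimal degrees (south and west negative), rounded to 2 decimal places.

-172.00, -170.00

Field A=0, Q=16: +0·20° lon, +16·10° lat → SW at lon -180°, lat 70°.
Square 4, 2: +4·2° lon, +2·1° lat → SW at lon -172°, lat 72°.
Cell spans 2° lon × 1° lat.
west -172.00, east -170.00.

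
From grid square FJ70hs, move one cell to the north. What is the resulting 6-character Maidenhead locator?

FJ70ht

Latitude subsquare s = 18; +1 → 19 = t.
The longitude characters are unchanged.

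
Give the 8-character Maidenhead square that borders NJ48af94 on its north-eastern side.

NJ48bf05

Longitude extended square 9; +1 → 10, wraps to 0, carry into subsquare.
Longitude subsquare a = 0; +1 → 1 = b.
Latitude extended square 4; +1 → 5.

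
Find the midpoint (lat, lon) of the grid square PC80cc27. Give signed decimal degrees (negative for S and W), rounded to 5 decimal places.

-69.88542, 136.18750

Field P=15, C=2: +15·20° lon, +2·10° lat → SW at lon 120°, lat -70°.
Square 8, 0: +8·2° lon, +0·1° lat → SW at lon 136°, lat -70°.
Subsquare c=2, c=2: +2·0.0833333° lon, +2·0.0416667° lat → SW at lon 136.167°, lat -69.9167°.
Extended square 2, 7: +2·0.00833333° lon, +7·0.00416667° lat → SW at lon 136.183°, lat -69.8875°.
Cell spans 0.00833333° lon × 0.00416667° lat. Centre is SW corner plus half of each.
latitude -69.88542, longitude 136.18750.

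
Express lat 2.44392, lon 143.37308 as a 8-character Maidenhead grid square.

Offset from 180°W / 90°S: lon 323.37308°, lat 92.44392°.
Field: 323.37308/20 → 16 → Q, 92.44392/10 → 9 → J; chars QJ.
Square: 3.37308/2 → 1, 2.44392/1 → 2; chars 12.
Subsquare: 1.37308/0.0833333 → 16 → q, 0.44392/0.0416667 → 10 → k; chars qk.
Extended square: 0.03975/0.00833333 → 4, 0.02725/0.00416667 → 6; chars 46.

QJ12qk46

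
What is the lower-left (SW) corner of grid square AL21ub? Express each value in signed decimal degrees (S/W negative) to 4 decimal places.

Field A=0, L=11: +0·20° lon, +11·10° lat → SW at lon -180°, lat 20°.
Square 2, 1: +2·2° lon, +1·1° lat → SW at lon -176°, lat 21°.
Subsquare u=20, b=1: +20·0.0833333° lon, +1·0.0416667° lat → SW at lon -174.333°, lat 21.0417°.
latitude 21.0417, longitude -174.3333.

21.0417, -174.3333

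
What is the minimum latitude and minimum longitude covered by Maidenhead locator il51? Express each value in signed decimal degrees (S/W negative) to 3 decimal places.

21.000, -10.000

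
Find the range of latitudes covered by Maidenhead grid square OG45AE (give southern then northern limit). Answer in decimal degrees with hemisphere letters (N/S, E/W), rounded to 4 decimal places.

24.8333° S, 24.7917° S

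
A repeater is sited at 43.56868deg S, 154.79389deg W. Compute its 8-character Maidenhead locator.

BE26ok43

Offset from 180°W / 90°S: lon 25.20611°, lat 46.43132°.
Field (20°×10°, letters A–R): 25.20611/20 → 1 → B, 46.43132/10 → 4 → E; chars BE.
Square (2°×1°, digits 0–9): 5.20611/2 → 2, 6.43132/1 → 6; chars 26.
Subsquare (5′×2.5′, letters a–x): 1.20611/0.0833333 → 14 → o, 0.43132/0.0416667 → 10 → k; chars ok.
Extended square (30″×15″, digits 0–9): 0.03944/0.00833333 → 4, 0.01465/0.00416667 → 3; chars 43.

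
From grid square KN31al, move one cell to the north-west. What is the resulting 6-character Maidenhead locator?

Longitude subsquare a = 0; −1 → -1, wraps to 23 = x, carry into square.
Longitude square 3; −1 → 2.
Latitude subsquare l = 11; +1 → 12 = m.

KN21xm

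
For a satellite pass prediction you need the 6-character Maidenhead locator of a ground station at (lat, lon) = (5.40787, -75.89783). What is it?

FJ25bj

Add 180° to longitude and 90° to latitude: 104.1022, 95.4079.
Field: 104.1022/20 → 5 → F, 95.4079/10 → 9 → J; chars FJ.
Square: 4.1022/2 → 2, 5.4079/1 → 5; chars 25.
Subsquare: 0.1022/0.0833333 → 1 → b, 0.4079/0.0416667 → 9 → j; chars bj.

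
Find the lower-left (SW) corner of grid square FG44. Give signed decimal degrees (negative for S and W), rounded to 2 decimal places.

Field F=5, G=6: +5·20° lon, +6·10° lat → SW at lon -80°, lat -30°.
Square 4, 4: +4·2° lon, +4·1° lat → SW at lon -72°, lat -26°.
latitude -26.00, longitude -72.00.

-26.00, -72.00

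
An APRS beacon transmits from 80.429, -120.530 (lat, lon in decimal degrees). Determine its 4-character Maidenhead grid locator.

Offset from 180°W / 90°S: lon 59.47°, lat 170.43°.
Field: 59.47/20 → 2 → C, 170.43/10 → 17 → R; chars CR.
Square: 19.47/2 → 9, 0.43/1 → 0; chars 90.

CR90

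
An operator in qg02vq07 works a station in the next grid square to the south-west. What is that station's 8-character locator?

QG02uq96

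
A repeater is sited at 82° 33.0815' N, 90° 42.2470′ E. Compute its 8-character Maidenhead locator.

NR52in42

Add 180° to longitude and 90° to latitude: 270.70412, 172.55136.
Field: 270.70412/20 → 13 → N, 172.55136/10 → 17 → R; chars NR.
Square: 10.70412/2 → 5, 2.55136/1 → 2; chars 52.
Subsquare: 0.70412/0.0833333 → 8 → i, 0.55136/0.0416667 → 13 → n; chars in.
Extended square: 0.03745/0.00833333 → 4, 0.00969/0.00416667 → 2; chars 42.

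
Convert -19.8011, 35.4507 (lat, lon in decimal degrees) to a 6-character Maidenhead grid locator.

KH70re

Offset from 180°W / 90°S: lon 215.4507°, lat 70.1989°.
Field: 215.4507/20 → 10 → K, 70.1989/10 → 7 → H; chars KH.
Square: 15.4507/2 → 7, 0.1989/1 → 0; chars 70.
Subsquare: 1.4507/0.0833333 → 17 → r, 0.1989/0.0416667 → 4 → e; chars re.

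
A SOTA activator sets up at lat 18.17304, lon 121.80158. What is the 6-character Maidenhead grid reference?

Shift to the Maidenhead origin (180°W, 90°S): lon 301.8016, lat 108.1730.
Field (20°×10°, letters A–R): lon ⌊301.8016/20⌋ = 15 → P; lat ⌊108.1730/10⌋ = 10 → K.
Square (2°×1°, digits 0–9): lon ⌊1.8016/2⌋ = 0; lat ⌊8.1730/1⌋ = 8.
Subsquare (5′×2.5′, letters a–x): lon ⌊1.8016/0.0833333⌋ = 21 → v; lat ⌊0.1730/0.0416667⌋ = 4 → e.

PK08ve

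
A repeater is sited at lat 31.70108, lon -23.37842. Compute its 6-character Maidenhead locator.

HM81hq

Shift to the Maidenhead origin (180°W, 90°S): lon 156.6216, lat 121.7011.
Field (20°×10°, letters A–R): lon ⌊156.6216/20⌋ = 7 → H; lat ⌊121.7011/10⌋ = 12 → M.
Square (2°×1°, digits 0–9): lon ⌊16.6216/2⌋ = 8; lat ⌊1.7011/1⌋ = 1.
Subsquare (5′×2.5′, letters a–x): lon ⌊0.6216/0.0833333⌋ = 7 → h; lat ⌊0.7011/0.0416667⌋ = 16 → q.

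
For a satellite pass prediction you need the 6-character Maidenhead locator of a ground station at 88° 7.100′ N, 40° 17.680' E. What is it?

LR08dc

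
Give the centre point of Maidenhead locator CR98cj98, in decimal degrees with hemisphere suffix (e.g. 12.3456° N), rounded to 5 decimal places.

88.41042° N, 121.75417° W

Field C=2, R=17: +2·20° lon, +17·10° lat → SW at lon -140°, lat 80°.
Square 9, 8: +9·2° lon, +8·1° lat → SW at lon -122°, lat 88°.
Subsquare c=2, j=9: +2·0.0833333° lon, +9·0.0416667° lat → SW at lon -121.833°, lat 88.375°.
Extended square 9, 8: +9·0.00833333° lon, +8·0.00416667° lat → SW at lon -121.758°, lat 88.4083°.
Cell spans 0.00833333° lon × 0.00416667° lat. Centre is SW corner plus half of each.
latitude 88.41042° N, longitude 121.75417° W.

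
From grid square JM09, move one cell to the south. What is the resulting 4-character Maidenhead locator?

JM08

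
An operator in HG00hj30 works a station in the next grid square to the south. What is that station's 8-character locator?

HG00hi39

Latitude extended square 0; −1 → -1, wraps to 9, carry into subsquare.
Latitude subsquare j = 9; −1 → 8 = i.
The longitude characters are unchanged.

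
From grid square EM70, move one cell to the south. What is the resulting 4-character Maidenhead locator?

EL79

Latitude square 0; −1 → -1, wraps to 9, carry into field.
Latitude field M = 12; −1 → 11 = L.
The longitude characters are unchanged.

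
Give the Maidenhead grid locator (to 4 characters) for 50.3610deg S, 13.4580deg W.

Offset from 180°W / 90°S: lon 166.54°, lat 39.64°.
Field (20°×10°, letters A–R): 166.54/20 → 8 → I, 39.64/10 → 3 → D; chars ID.
Square (2°×1°, digits 0–9): 6.54/2 → 3, 9.64/1 → 9; chars 39.

ID39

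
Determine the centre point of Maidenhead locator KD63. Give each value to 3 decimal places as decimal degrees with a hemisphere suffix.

56.500° S, 33.000° E

Field K=10, D=3: +10·20° lon, +3·10° lat → SW at lon 20°, lat -60°.
Square 6, 3: +6·2° lon, +3·1° lat → SW at lon 32°, lat -57°.
Cell spans 2° lon × 1° lat. Centre is SW corner plus half of each.
latitude 56.500° S, longitude 33.000° E.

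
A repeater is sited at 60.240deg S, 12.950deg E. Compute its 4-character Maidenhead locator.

Shift to the Maidenhead origin (180°W, 90°S): lon 192.95, lat 29.76.
Field: 192.95/20 → 9 → J, 29.76/10 → 2 → C; chars JC.
Square: 12.95/2 → 6, 9.76/1 → 9; chars 69.

JC69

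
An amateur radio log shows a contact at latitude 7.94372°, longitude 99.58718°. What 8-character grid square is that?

Add 180° to longitude and 90° to latitude: 279.58718, 97.94372.
Field: lon ⌊279.58718/20⌋ = 13 → N; lat ⌊97.94372/10⌋ = 9 → J.
Square: lon ⌊19.58718/2⌋ = 9; lat ⌊7.94372/1⌋ = 7.
Subsquare: lon ⌊1.58718/0.0833333⌋ = 19 → t; lat ⌊0.94372/0.0416667⌋ = 22 → w.
Extended square: lon ⌊0.00385/0.00833333⌋ = 0; lat ⌊0.02705/0.00416667⌋ = 6.

NJ97tw06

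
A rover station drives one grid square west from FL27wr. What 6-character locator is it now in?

FL27vr

Longitude subsquare w = 22; −1 → 21 = v.
The latitude characters are unchanged.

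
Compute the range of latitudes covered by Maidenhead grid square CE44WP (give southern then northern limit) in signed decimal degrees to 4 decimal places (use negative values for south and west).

-45.3750, -45.3333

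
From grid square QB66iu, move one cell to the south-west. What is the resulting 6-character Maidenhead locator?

QB66ht

Longitude subsquare i = 8; −1 → 7 = h.
Latitude subsquare u = 20; −1 → 19 = t.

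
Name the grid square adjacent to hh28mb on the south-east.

HH28na

Longitude subsquare m = 12; +1 → 13 = n.
Latitude subsquare b = 1; −1 → 0 = a.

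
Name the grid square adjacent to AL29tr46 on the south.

Latitude extended square 6; −1 → 5.
The longitude characters are unchanged.

AL29tr45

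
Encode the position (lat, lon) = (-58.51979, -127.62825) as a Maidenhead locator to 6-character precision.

CD61el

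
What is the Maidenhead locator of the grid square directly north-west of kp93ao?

KP83xp

Longitude subsquare a = 0; −1 → -1, wraps to 23 = x, carry into square.
Longitude square 9; −1 → 8.
Latitude subsquare o = 14; +1 → 15 = p.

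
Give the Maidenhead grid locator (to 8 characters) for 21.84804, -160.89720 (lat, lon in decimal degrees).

AL91nu23

Offset from 180°W / 90°S: lon 19.10280°, lat 111.84804°.
Field (20°×10°, letters A–R): 19.10280/20 → 0 → A, 111.84804/10 → 11 → L; chars AL.
Square (2°×1°, digits 0–9): 19.10280/2 → 9, 1.84804/1 → 1; chars 91.
Subsquare (5′×2.5′, letters a–x): 1.10280/0.0833333 → 13 → n, 0.84804/0.0416667 → 20 → u; chars nu.
Extended square (30″×15″, digits 0–9): 0.01947/0.00833333 → 2, 0.01471/0.00416667 → 3; chars 23.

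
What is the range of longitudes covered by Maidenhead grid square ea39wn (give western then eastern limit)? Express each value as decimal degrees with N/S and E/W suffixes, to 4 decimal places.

Field E=4, A=0: +4·20° lon, +0·10° lat → SW at lon -100°, lat -90°.
Square 3, 9: +3·2° lon, +9·1° lat → SW at lon -94°, lat -81°.
Subsquare w=22, n=13: +22·0.0833333° lon, +13·0.0416667° lat → SW at lon -92.1667°, lat -80.4583°.
Cell spans 0.0833333° lon × 0.0416667° lat.
west 92.1667° W, east 92.0833° W.

92.1667° W, 92.0833° W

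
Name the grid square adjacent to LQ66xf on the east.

Longitude subsquare x = 23; +1 → 24, wraps to 0 = a, carry into square.
Longitude square 6; +1 → 7.
The latitude characters are unchanged.

LQ76af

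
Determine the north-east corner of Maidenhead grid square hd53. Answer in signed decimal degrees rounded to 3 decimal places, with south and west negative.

Field H=7, D=3: +7·20° lon, +3·10° lat → SW at lon -40°, lat -60°.
Square 5, 3: +5·2° lon, +3·1° lat → SW at lon -30°, lat -57°.
Cell spans 2° lon × 1° lat. NE corner is SW corner plus one full cell.
latitude -56.000, longitude -28.000.

-56.000, -28.000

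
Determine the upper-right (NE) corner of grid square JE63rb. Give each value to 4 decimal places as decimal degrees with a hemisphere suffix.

Field J=9, E=4: +9·20° lon, +4·10° lat → SW at lon 0°, lat -50°.
Square 6, 3: +6·2° lon, +3·1° lat → SW at lon 12°, lat -47°.
Subsquare r=17, b=1: +17·0.0833333° lon, +1·0.0416667° lat → SW at lon 13.4167°, lat -46.9583°.
Cell spans 0.0833333° lon × 0.0416667° lat. NE corner is SW corner plus one full cell.
latitude 46.9167° S, longitude 13.5000° E.

46.9167° S, 13.5000° E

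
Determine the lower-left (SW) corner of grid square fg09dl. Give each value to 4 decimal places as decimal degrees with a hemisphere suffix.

Field F=5, G=6: +5·20° lon, +6·10° lat → SW at lon -80°, lat -30°.
Square 0, 9: +0·2° lon, +9·1° lat → SW at lon -80°, lat -21°.
Subsquare d=3, l=11: +3·0.0833333° lon, +11·0.0416667° lat → SW at lon -79.75°, lat -20.5417°.
latitude 20.5417° S, longitude 79.7500° W.

20.5417° S, 79.7500° W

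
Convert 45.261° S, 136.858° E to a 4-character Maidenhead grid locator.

PE84

Shift to the Maidenhead origin (180°W, 90°S): lon 316.86, lat 44.74.
Field (20°×10°, letters A–R): 316.86/20 → 15 → P, 44.74/10 → 4 → E; chars PE.
Square (2°×1°, digits 0–9): 16.86/2 → 8, 4.74/1 → 4; chars 84.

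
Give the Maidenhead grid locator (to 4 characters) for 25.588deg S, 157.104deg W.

Offset from 180°W / 90°S: lon 22.90°, lat 64.41°.
Field: 22.90/20 → 1 → B, 64.41/10 → 6 → G; chars BG.
Square: 2.90/2 → 1, 4.41/1 → 4; chars 14.

BG14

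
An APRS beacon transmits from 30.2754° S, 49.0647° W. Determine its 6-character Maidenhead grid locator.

Add 180° to longitude and 90° to latitude: 130.9353, 59.7246.
Field: 130.9353/20 → 6 → G, 59.7246/10 → 5 → F; chars GF.
Square: 10.9353/2 → 5, 9.7246/1 → 9; chars 59.
Subsquare: 0.9353/0.0833333 → 11 → l, 0.7246/0.0416667 → 17 → r; chars lr.

GF59lr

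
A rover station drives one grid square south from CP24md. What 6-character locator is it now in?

Latitude subsquare d = 3; −1 → 2 = c.
The longitude characters are unchanged.

CP24mc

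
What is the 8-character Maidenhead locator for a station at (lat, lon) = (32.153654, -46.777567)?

Shift to the Maidenhead origin (180°W, 90°S): lon 133.22243, lat 122.15365.
Field: lon ⌊133.22243/20⌋ = 6 → G; lat ⌊122.15365/10⌋ = 12 → M.
Square: lon ⌊13.22243/2⌋ = 6; lat ⌊2.15365/1⌋ = 2.
Subsquare: lon ⌊1.22243/0.0833333⌋ = 14 → o; lat ⌊0.15365/0.0416667⌋ = 3 → d.
Extended square: lon ⌊0.05577/0.00833333⌋ = 6; lat ⌊0.02865/0.00416667⌋ = 6.

GM62od66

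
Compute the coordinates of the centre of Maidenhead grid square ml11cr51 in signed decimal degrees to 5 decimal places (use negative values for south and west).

21.71458, 62.21250

Field M=12, L=11: +12·20° lon, +11·10° lat → SW at lon 60°, lat 20°.
Square 1, 1: +1·2° lon, +1·1° lat → SW at lon 62°, lat 21°.
Subsquare c=2, r=17: +2·0.0833333° lon, +17·0.0416667° lat → SW at lon 62.1667°, lat 21.7083°.
Extended square 5, 1: +5·0.00833333° lon, +1·0.00416667° lat → SW at lon 62.2083°, lat 21.7125°.
Cell spans 0.00833333° lon × 0.00416667° lat. Centre is SW corner plus half of each.
latitude 21.71458, longitude 62.21250.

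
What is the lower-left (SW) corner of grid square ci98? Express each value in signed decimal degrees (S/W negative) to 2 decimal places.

-2.00, -122.00

Field C=2, I=8: +2·20° lon, +8·10° lat → SW at lon -140°, lat -10°.
Square 9, 8: +9·2° lon, +8·1° lat → SW at lon -122°, lat -2°.
latitude -2.00, longitude -122.00.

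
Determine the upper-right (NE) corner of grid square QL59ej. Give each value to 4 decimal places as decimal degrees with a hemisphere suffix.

29.4167° N, 150.4167° E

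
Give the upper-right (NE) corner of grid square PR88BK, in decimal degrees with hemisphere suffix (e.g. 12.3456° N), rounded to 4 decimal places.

Field P=15, R=17: +15·20° lon, +17·10° lat → SW at lon 120°, lat 80°.
Square 8, 8: +8·2° lon, +8·1° lat → SW at lon 136°, lat 88°.
Subsquare b=1, k=10: +1·0.0833333° lon, +10·0.0416667° lat → SW at lon 136.083°, lat 88.4167°.
Cell spans 0.0833333° lon × 0.0416667° lat. NE corner is SW corner plus one full cell.
latitude 88.4583° N, longitude 136.1667° E.

88.4583° N, 136.1667° E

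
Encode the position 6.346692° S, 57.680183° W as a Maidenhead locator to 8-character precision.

GI13dp86

Offset from 180°W / 90°S: lon 122.31982°, lat 83.65331°.
Field (20°×10°, letters A–R): 122.31982/20 → 6 → G, 83.65331/10 → 8 → I; chars GI.
Square (2°×1°, digits 0–9): 2.31982/2 → 1, 3.65331/1 → 3; chars 13.
Subsquare (5′×2.5′, letters a–x): 0.31982/0.0833333 → 3 → d, 0.65331/0.0416667 → 15 → p; chars dp.
Extended square (30″×15″, digits 0–9): 0.06982/0.00833333 → 8, 0.02831/0.00416667 → 6; chars 86.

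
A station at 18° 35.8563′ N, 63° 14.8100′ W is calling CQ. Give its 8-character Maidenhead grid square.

FK88jo03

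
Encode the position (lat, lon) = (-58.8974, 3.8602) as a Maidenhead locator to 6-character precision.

Offset from 180°W / 90°S: lon 183.8602°, lat 31.1026°.
Field: 183.8602/20 → 9 → J, 31.1026/10 → 3 → D; chars JD.
Square: 3.8602/2 → 1, 1.1026/1 → 1; chars 11.
Subsquare: 1.8602/0.0833333 → 22 → w, 0.1026/0.0416667 → 2 → c; chars wc.

JD11wc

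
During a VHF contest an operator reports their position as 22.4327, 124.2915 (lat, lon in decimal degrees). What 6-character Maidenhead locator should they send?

PL22dk

Offset from 180°W / 90°S: lon 304.2915°, lat 112.4327°.
Field: lon ⌊304.2915/20⌋ = 15 → P; lat ⌊112.4327/10⌋ = 11 → L.
Square: lon ⌊4.2915/2⌋ = 2; lat ⌊2.4327/1⌋ = 2.
Subsquare: lon ⌊0.2915/0.0833333⌋ = 3 → d; lat ⌊0.4327/0.0416667⌋ = 10 → k.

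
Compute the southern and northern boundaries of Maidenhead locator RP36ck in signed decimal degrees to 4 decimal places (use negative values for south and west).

66.4167, 66.4583

Field R=17, P=15: +17·20° lon, +15·10° lat → SW at lon 160°, lat 60°.
Square 3, 6: +3·2° lon, +6·1° lat → SW at lon 166°, lat 66°.
Subsquare c=2, k=10: +2·0.0833333° lon, +10·0.0416667° lat → SW at lon 166.167°, lat 66.4167°.
Cell spans 0.0833333° lon × 0.0416667° lat.
south 66.4167, north 66.4583.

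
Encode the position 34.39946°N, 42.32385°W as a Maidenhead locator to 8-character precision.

GM84uj15

Offset from 180°W / 90°S: lon 137.67615°, lat 124.39946°.
Field (20°×10°, letters A–R): lon ⌊137.67615/20⌋ = 6 → G; lat ⌊124.39946/10⌋ = 12 → M.
Square (2°×1°, digits 0–9): lon ⌊17.67615/2⌋ = 8; lat ⌊4.39946/1⌋ = 4.
Subsquare (5′×2.5′, letters a–x): lon ⌊1.67615/0.0833333⌋ = 20 → u; lat ⌊0.39946/0.0416667⌋ = 9 → j.
Extended square (30″×15″, digits 0–9): lon ⌊0.00948/0.00833333⌋ = 1; lat ⌊0.02446/0.00416667⌋ = 5.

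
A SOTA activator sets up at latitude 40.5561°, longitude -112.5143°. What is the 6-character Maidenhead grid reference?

Add 180° to longitude and 90° to latitude: 67.4857, 130.5561.
Field: 67.4857/20 → 3 → D, 130.5561/10 → 13 → N; chars DN.
Square: 7.4857/2 → 3, 0.5561/1 → 0; chars 30.
Subsquare: 1.4857/0.0833333 → 17 → r, 0.5561/0.0416667 → 13 → n; chars rn.

DN30rn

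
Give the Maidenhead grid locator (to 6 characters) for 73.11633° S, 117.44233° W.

DB16gv

Add 180° to longitude and 90° to latitude: 62.5577, 16.8837.
Field: 62.5577/20 → 3 → D, 16.8837/10 → 1 → B; chars DB.
Square: 2.5577/2 → 1, 6.8837/1 → 6; chars 16.
Subsquare: 0.5577/0.0833333 → 6 → g, 0.8837/0.0416667 → 21 → v; chars gv.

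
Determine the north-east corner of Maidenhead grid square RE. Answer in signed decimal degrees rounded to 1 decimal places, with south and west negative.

Field R=17, E=4: +17·20° lon, +4·10° lat → SW at lon 160°, lat -50°.
Cell spans 20° lon × 10° lat. NE corner is SW corner plus one full cell.
latitude -40.0, longitude 180.0.

-40.0, 180.0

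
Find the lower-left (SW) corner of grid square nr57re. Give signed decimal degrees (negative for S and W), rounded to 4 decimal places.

87.1667, 91.4167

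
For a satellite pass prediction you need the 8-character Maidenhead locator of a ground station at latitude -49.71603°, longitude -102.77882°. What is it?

Add 180° to longitude and 90° to latitude: 77.22118, 40.28397.
Field (20°×10°, letters A–R): lon ⌊77.22118/20⌋ = 3 → D; lat ⌊40.28397/10⌋ = 4 → E.
Square (2°×1°, digits 0–9): lon ⌊17.22118/2⌋ = 8; lat ⌊0.28397/1⌋ = 0.
Subsquare (5′×2.5′, letters a–x): lon ⌊1.22118/0.0833333⌋ = 14 → o; lat ⌊0.28397/0.0416667⌋ = 6 → g.
Extended square (30″×15″, digits 0–9): lon ⌊0.05451/0.00833333⌋ = 6; lat ⌊0.03397/0.00416667⌋ = 8.

DE80og68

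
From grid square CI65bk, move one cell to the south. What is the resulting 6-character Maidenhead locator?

CI65bj

Latitude subsquare k = 10; −1 → 9 = j.
The longitude characters are unchanged.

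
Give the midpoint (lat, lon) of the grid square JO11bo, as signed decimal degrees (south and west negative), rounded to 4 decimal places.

Field J=9, O=14: +9·20° lon, +14·10° lat → SW at lon 0°, lat 50°.
Square 1, 1: +1·2° lon, +1·1° lat → SW at lon 2°, lat 51°.
Subsquare b=1, o=14: +1·0.0833333° lon, +14·0.0416667° lat → SW at lon 2.08333°, lat 51.5833°.
Cell spans 0.0833333° lon × 0.0416667° lat. Centre is SW corner plus half of each.
latitude 51.6042, longitude 2.1250.

51.6042, 2.1250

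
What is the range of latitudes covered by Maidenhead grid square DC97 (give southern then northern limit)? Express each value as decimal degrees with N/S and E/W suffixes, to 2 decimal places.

Field D=3, C=2: +3·20° lon, +2·10° lat → SW at lon -120°, lat -70°.
Square 9, 7: +9·2° lon, +7·1° lat → SW at lon -102°, lat -63°.
Cell spans 2° lon × 1° lat.
south 63.00° S, north 62.00° S.

63.00° S, 62.00° S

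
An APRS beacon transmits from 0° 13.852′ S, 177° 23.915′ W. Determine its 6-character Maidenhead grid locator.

AI19hs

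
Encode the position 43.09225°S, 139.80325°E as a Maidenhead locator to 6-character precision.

PE96vv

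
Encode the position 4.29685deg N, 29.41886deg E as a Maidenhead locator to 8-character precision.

Shift to the Maidenhead origin (180°W, 90°S): lon 209.41886, lat 94.29685.
Field: lon ⌊209.41886/20⌋ = 10 → K; lat ⌊94.29685/10⌋ = 9 → J.
Square: lon ⌊9.41886/2⌋ = 4; lat ⌊4.29685/1⌋ = 4.
Subsquare: lon ⌊1.41886/0.0833333⌋ = 17 → r; lat ⌊0.29685/0.0416667⌋ = 7 → h.
Extended square: lon ⌊0.00219/0.00833333⌋ = 0; lat ⌊0.00518/0.00416667⌋ = 1.

KJ44rh01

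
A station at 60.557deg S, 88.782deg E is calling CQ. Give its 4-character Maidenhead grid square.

Add 180° to longitude and 90° to latitude: 268.78, 29.44.
Field: 268.78/20 → 13 → N, 29.44/10 → 2 → C; chars NC.
Square: 8.78/2 → 4, 9.44/1 → 9; chars 49.

NC49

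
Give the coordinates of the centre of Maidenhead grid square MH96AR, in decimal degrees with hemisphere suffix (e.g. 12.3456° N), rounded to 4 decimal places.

13.2708° S, 78.0417° E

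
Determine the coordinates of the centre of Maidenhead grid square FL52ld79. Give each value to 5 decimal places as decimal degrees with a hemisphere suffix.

Field F=5, L=11: +5·20° lon, +11·10° lat → SW at lon -80°, lat 20°.
Square 5, 2: +5·2° lon, +2·1° lat → SW at lon -70°, lat 22°.
Subsquare l=11, d=3: +11·0.0833333° lon, +3·0.0416667° lat → SW at lon -69.0833°, lat 22.125°.
Extended square 7, 9: +7·0.00833333° lon, +9·0.00416667° lat → SW at lon -69.025°, lat 22.1625°.
Cell spans 0.00833333° lon × 0.00416667° lat. Centre is SW corner plus half of each.
latitude 22.16458° N, longitude 69.02083° W.

22.16458° N, 69.02083° W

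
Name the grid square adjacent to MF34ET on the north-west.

MF34du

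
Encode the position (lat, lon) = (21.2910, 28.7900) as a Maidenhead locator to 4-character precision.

KL41

Offset from 180°W / 90°S: lon 208.79°, lat 111.29°.
Field: 208.79/20 → 10 → K, 111.29/10 → 11 → L; chars KL.
Square: 8.79/2 → 4, 1.29/1 → 1; chars 41.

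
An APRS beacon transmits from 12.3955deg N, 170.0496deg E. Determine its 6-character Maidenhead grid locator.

RK52aj

Add 180° to longitude and 90° to latitude: 350.0496, 102.3955.
Field: lon ⌊350.0496/20⌋ = 17 → R; lat ⌊102.3955/10⌋ = 10 → K.
Square: lon ⌊10.0496/2⌋ = 5; lat ⌊2.3955/1⌋ = 2.
Subsquare: lon ⌊0.0496/0.0833333⌋ = 0 → a; lat ⌊0.3955/0.0416667⌋ = 9 → j.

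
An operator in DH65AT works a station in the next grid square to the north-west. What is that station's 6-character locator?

Longitude subsquare a = 0; −1 → -1, wraps to 23 = x, carry into square.
Longitude square 6; −1 → 5.
Latitude subsquare t = 19; +1 → 20 = u.

DH55xu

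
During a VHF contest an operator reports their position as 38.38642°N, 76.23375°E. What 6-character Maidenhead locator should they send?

MM88cj

Shift to the Maidenhead origin (180°W, 90°S): lon 256.2337, lat 128.3864.
Field (20°×10°, letters A–R): 256.2337/20 → 12 → M, 128.3864/10 → 12 → M; chars MM.
Square (2°×1°, digits 0–9): 16.2337/2 → 8, 8.3864/1 → 8; chars 88.
Subsquare (5′×2.5′, letters a–x): 0.2337/0.0833333 → 2 → c, 0.3864/0.0416667 → 9 → j; chars cj.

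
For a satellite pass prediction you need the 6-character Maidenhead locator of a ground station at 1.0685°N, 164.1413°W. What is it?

AJ71wb

Shift to the Maidenhead origin (180°W, 90°S): lon 15.8587, lat 91.0685.
Field: lon ⌊15.8587/20⌋ = 0 → A; lat ⌊91.0685/10⌋ = 9 → J.
Square: lon ⌊15.8587/2⌋ = 7; lat ⌊1.0685/1⌋ = 1.
Subsquare: lon ⌊1.8587/0.0833333⌋ = 22 → w; lat ⌊0.0685/0.0416667⌋ = 1 → b.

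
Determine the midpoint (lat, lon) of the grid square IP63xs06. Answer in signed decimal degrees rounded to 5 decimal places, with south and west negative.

63.77708, -6.07917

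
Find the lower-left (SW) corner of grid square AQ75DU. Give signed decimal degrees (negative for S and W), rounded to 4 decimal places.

75.8333, -165.7500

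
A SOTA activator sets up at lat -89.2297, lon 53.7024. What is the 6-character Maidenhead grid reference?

LA60us

Add 180° to longitude and 90° to latitude: 233.7024, 0.7703.
Field: 233.7024/20 → 11 → L, 0.7703/10 → 0 → A; chars LA.
Square: 13.7024/2 → 6, 0.7703/1 → 0; chars 60.
Subsquare: 1.7024/0.0833333 → 20 → u, 0.7703/0.0416667 → 18 → s; chars us.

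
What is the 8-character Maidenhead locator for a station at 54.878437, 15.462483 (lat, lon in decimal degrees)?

Offset from 180°W / 90°S: lon 195.46248°, lat 144.87844°.
Field: 195.46248/20 → 9 → J, 144.87844/10 → 14 → O; chars JO.
Square: 15.46248/2 → 7, 4.87844/1 → 4; chars 74.
Subsquare: 1.46248/0.0833333 → 17 → r, 0.87844/0.0416667 → 21 → v; chars rv.
Extended square: 0.04582/0.00833333 → 5, 0.00344/0.00416667 → 0; chars 50.

JO74rv50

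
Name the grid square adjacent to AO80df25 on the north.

AO80df26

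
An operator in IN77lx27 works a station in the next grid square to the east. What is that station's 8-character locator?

Longitude extended square 2; +1 → 3.
The latitude characters are unchanged.

IN77lx37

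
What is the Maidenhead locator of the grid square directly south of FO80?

FN89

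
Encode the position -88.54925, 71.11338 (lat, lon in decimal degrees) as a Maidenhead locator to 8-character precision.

Shift to the Maidenhead origin (180°W, 90°S): lon 251.11338, lat 1.45075.
Field: 251.11338/20 → 12 → M, 1.45075/10 → 0 → A; chars MA.
Square: 11.11338/2 → 5, 1.45075/1 → 1; chars 51.
Subsquare: 1.11338/0.0833333 → 13 → n, 0.45075/0.0416667 → 10 → k; chars nk.
Extended square: 0.03005/0.00833333 → 3, 0.03408/0.00416667 → 8; chars 38.

MA51nk38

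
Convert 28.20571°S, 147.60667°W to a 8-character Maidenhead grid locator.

BG61et70

Add 180° to longitude and 90° to latitude: 32.39333, 61.79429.
Field: 32.39333/20 → 1 → B, 61.79429/10 → 6 → G; chars BG.
Square: 12.39333/2 → 6, 1.79429/1 → 1; chars 61.
Subsquare: 0.39333/0.0833333 → 4 → e, 0.79429/0.0416667 → 19 → t; chars et.
Extended square: 0.06000/0.00833333 → 7, 0.00262/0.00416667 → 0; chars 70.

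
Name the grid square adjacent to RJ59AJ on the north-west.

RJ49xk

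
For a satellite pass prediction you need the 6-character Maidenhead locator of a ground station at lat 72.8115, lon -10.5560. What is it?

IQ42rt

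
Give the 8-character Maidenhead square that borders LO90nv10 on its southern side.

LO90nu19

Latitude extended square 0; −1 → -1, wraps to 9, carry into subsquare.
Latitude subsquare v = 21; −1 → 20 = u.
The longitude characters are unchanged.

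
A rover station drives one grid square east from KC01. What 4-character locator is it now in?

KC11

Longitude square 0; +1 → 1.
The latitude characters are unchanged.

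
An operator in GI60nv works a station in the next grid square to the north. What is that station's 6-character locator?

GI60nw

Latitude subsquare v = 21; +1 → 22 = w.
The longitude characters are unchanged.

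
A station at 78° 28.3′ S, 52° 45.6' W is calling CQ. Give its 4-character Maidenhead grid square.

GB31

Shift to the Maidenhead origin (180°W, 90°S): lon 127.24, lat 11.53.
Field: lon ⌊127.24/20⌋ = 6 → G; lat ⌊11.53/10⌋ = 1 → B.
Square: lon ⌊7.24/2⌋ = 3; lat ⌊1.53/1⌋ = 1.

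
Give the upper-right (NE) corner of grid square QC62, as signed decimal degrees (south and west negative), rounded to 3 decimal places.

-67.000, 154.000

Field Q=16, C=2: +16·20° lon, +2·10° lat → SW at lon 140°, lat -70°.
Square 6, 2: +6·2° lon, +2·1° lat → SW at lon 152°, lat -68°.
Cell spans 2° lon × 1° lat. NE corner is SW corner plus one full cell.
latitude -67.000, longitude 154.000.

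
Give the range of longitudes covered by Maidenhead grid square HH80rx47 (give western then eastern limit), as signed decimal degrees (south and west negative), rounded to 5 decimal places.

-22.55000, -22.54167

Field H=7, H=7: +7·20° lon, +7·10° lat → SW at lon -40°, lat -20°.
Square 8, 0: +8·2° lon, +0·1° lat → SW at lon -24°, lat -20°.
Subsquare r=17, x=23: +17·0.0833333° lon, +23·0.0416667° lat → SW at lon -22.5833°, lat -19.0417°.
Extended square 4, 7: +4·0.00833333° lon, +7·0.00416667° lat → SW at lon -22.55°, lat -19.0125°.
Cell spans 0.00833333° lon × 0.00416667° lat.
west -22.55000, east -22.54167.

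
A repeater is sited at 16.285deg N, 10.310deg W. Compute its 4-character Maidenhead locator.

Shift to the Maidenhead origin (180°W, 90°S): lon 169.69, lat 106.28.
Field (20°×10°, letters A–R): lon ⌊169.69/20⌋ = 8 → I; lat ⌊106.28/10⌋ = 10 → K.
Square (2°×1°, digits 0–9): lon ⌊9.69/2⌋ = 4; lat ⌊6.28/1⌋ = 6.

IK46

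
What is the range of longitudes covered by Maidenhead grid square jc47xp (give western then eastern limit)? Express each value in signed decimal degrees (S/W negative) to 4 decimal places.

Field J=9, C=2: +9·20° lon, +2·10° lat → SW at lon 0°, lat -70°.
Square 4, 7: +4·2° lon, +7·1° lat → SW at lon 8°, lat -63°.
Subsquare x=23, p=15: +23·0.0833333° lon, +15·0.0416667° lat → SW at lon 9.91667°, lat -62.375°.
Cell spans 0.0833333° lon × 0.0416667° lat.
west 9.9167, east 10.0000.

9.9167, 10.0000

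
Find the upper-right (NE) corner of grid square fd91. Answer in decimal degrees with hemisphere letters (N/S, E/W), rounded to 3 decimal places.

Field F=5, D=3: +5·20° lon, +3·10° lat → SW at lon -80°, lat -60°.
Square 9, 1: +9·2° lon, +1·1° lat → SW at lon -62°, lat -59°.
Cell spans 2° lon × 1° lat. NE corner is SW corner plus one full cell.
latitude 58.000° S, longitude 60.000° W.

58.000° S, 60.000° W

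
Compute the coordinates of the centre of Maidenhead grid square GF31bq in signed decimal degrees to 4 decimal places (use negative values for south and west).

Field G=6, F=5: +6·20° lon, +5·10° lat → SW at lon -60°, lat -40°.
Square 3, 1: +3·2° lon, +1·1° lat → SW at lon -54°, lat -39°.
Subsquare b=1, q=16: +1·0.0833333° lon, +16·0.0416667° lat → SW at lon -53.9167°, lat -38.3333°.
Cell spans 0.0833333° lon × 0.0416667° lat. Centre is SW corner plus half of each.
latitude -38.3125, longitude -53.8750.

-38.3125, -53.8750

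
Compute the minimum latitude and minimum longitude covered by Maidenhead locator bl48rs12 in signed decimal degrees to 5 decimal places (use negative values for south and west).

Field B=1, L=11: +1·20° lon, +11·10° lat → SW at lon -160°, lat 20°.
Square 4, 8: +4·2° lon, +8·1° lat → SW at lon -152°, lat 28°.
Subsquare r=17, s=18: +17·0.0833333° lon, +18·0.0416667° lat → SW at lon -150.583°, lat 28.75°.
Extended square 1, 2: +1·0.00833333° lon, +2·0.00416667° lat → SW at lon -150.575°, lat 28.7583°.
latitude 28.75833, longitude -150.57500.

28.75833, -150.57500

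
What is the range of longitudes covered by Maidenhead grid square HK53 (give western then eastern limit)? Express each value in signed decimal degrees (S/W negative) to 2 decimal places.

-30.00, -28.00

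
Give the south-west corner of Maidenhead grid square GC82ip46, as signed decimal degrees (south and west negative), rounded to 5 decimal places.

Field G=6, C=2: +6·20° lon, +2·10° lat → SW at lon -60°, lat -70°.
Square 8, 2: +8·2° lon, +2·1° lat → SW at lon -44°, lat -68°.
Subsquare i=8, p=15: +8·0.0833333° lon, +15·0.0416667° lat → SW at lon -43.3333°, lat -67.375°.
Extended square 4, 6: +4·0.00833333° lon, +6·0.00416667° lat → SW at lon -43.3°, lat -67.35°.
latitude -67.35000, longitude -43.30000.

-67.35000, -43.30000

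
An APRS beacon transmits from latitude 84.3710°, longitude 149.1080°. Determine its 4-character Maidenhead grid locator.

Add 180° to longitude and 90° to latitude: 329.11, 174.37.
Field: lon ⌊329.11/20⌋ = 16 → Q; lat ⌊174.37/10⌋ = 17 → R.
Square: lon ⌊9.11/2⌋ = 4; lat ⌊4.37/1⌋ = 4.

QR44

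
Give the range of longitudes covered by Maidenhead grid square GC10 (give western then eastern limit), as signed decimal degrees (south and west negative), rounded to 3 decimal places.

-58.000, -56.000

Field G=6, C=2: +6·20° lon, +2·10° lat → SW at lon -60°, lat -70°.
Square 1, 0: +1·2° lon, +0·1° lat → SW at lon -58°, lat -70°.
Cell spans 2° lon × 1° lat.
west -58.000, east -56.000.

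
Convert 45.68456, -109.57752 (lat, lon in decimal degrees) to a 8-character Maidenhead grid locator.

Offset from 180°W / 90°S: lon 70.42248°, lat 135.68456°.
Field: 70.42248/20 → 3 → D, 135.68456/10 → 13 → N; chars DN.
Square: 10.42248/2 → 5, 5.68456/1 → 5; chars 55.
Subsquare: 0.42248/0.0833333 → 5 → f, 0.68456/0.0416667 → 16 → q; chars fq.
Extended square: 0.00581/0.00833333 → 0, 0.01789/0.00416667 → 4; chars 04.

DN55fq04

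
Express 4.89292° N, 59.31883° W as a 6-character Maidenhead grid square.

Shift to the Maidenhead origin (180°W, 90°S): lon 120.6812, lat 94.8929.
Field: lon ⌊120.6812/20⌋ = 6 → G; lat ⌊94.8929/10⌋ = 9 → J.
Square: lon ⌊0.6812/2⌋ = 0; lat ⌊4.8929/1⌋ = 4.
Subsquare: lon ⌊0.6812/0.0833333⌋ = 8 → i; lat ⌊0.8929/0.0416667⌋ = 21 → v.

GJ04iv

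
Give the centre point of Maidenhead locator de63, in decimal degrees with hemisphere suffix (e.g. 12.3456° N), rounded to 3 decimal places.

46.500° S, 107.000° W

Field D=3, E=4: +3·20° lon, +4·10° lat → SW at lon -120°, lat -50°.
Square 6, 3: +6·2° lon, +3·1° lat → SW at lon -108°, lat -47°.
Cell spans 2° lon × 1° lat. Centre is SW corner plus half of each.
latitude 46.500° S, longitude 107.000° W.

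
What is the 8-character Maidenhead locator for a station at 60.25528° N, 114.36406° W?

DP20tg61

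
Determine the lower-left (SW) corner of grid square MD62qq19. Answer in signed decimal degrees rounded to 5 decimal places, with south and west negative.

Field M=12, D=3: +12·20° lon, +3·10° lat → SW at lon 60°, lat -60°.
Square 6, 2: +6·2° lon, +2·1° lat → SW at lon 72°, lat -58°.
Subsquare q=16, q=16: +16·0.0833333° lon, +16·0.0416667° lat → SW at lon 73.3333°, lat -57.3333°.
Extended square 1, 9: +1·0.00833333° lon, +9·0.00416667° lat → SW at lon 73.3417°, lat -57.2958°.
latitude -57.29583, longitude 73.34167.

-57.29583, 73.34167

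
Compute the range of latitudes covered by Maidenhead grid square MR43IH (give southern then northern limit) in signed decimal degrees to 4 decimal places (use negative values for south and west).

Field M=12, R=17: +12·20° lon, +17·10° lat → SW at lon 60°, lat 80°.
Square 4, 3: +4·2° lon, +3·1° lat → SW at lon 68°, lat 83°.
Subsquare i=8, h=7: +8·0.0833333° lon, +7·0.0416667° lat → SW at lon 68.6667°, lat 83.2917°.
Cell spans 0.0833333° lon × 0.0416667° lat.
south 83.2917, north 83.3333.

83.2917, 83.3333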